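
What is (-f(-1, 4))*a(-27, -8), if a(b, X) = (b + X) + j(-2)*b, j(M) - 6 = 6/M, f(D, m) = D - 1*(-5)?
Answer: 464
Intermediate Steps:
f(D, m) = 5 + D (f(D, m) = D + 5 = 5 + D)
j(M) = 6 + 6/M
a(b, X) = X + 4*b (a(b, X) = (b + X) + (6 + 6/(-2))*b = (X + b) + (6 + 6*(-½))*b = (X + b) + (6 - 3)*b = (X + b) + 3*b = X + 4*b)
(-f(-1, 4))*a(-27, -8) = (-(5 - 1))*(-8 + 4*(-27)) = (-1*4)*(-8 - 108) = -4*(-116) = 464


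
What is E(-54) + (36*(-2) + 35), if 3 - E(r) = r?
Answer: 20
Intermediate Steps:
E(r) = 3 - r
E(-54) + (36*(-2) + 35) = (3 - 1*(-54)) + (36*(-2) + 35) = (3 + 54) + (-72 + 35) = 57 - 37 = 20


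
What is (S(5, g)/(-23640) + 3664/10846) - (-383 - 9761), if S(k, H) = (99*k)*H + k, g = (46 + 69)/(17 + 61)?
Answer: 6762585873149/666638544 ≈ 10144.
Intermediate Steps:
g = 115/78 ≈ 1.4744
S(k, H) = k + 99*H*k (S(k, H) = 99*H*k + k = k + 99*H*k)
(S(5, g)/(-23640) + 3664/10846) - (-383 - 9761) = ((5*(1 + 99*(115/78)))/(-23640) + 3664/10846) - (-383 - 9761) = ((5*(1 + 3795/26))*(-1/23640) + 3664*(1/10846)) - 1*(-10144) = ((5*(3821/26))*(-1/23640) + 1832/5423) + 10144 = ((19105/26)*(-1/23640) + 1832/5423) + 10144 = (-3821/122928 + 1832/5423) + 10144 = 204482813/666638544 + 10144 = 6762585873149/666638544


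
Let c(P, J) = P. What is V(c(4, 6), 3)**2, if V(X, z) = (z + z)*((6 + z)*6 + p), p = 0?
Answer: 104976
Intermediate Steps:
V(X, z) = 2*z*(36 + 6*z) (V(X, z) = (z + z)*((6 + z)*6 + 0) = (2*z)*((36 + 6*z) + 0) = (2*z)*(36 + 6*z) = 2*z*(36 + 6*z))
V(c(4, 6), 3)**2 = (12*3*(6 + 3))**2 = (12*3*9)**2 = 324**2 = 104976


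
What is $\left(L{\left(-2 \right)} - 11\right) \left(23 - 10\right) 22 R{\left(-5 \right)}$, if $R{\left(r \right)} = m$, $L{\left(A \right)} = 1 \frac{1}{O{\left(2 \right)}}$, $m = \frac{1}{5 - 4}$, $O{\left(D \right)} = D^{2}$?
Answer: $- \frac{6149}{2} \approx -3074.5$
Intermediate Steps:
$m = 1$ ($m = 1^{-1} = 1$)
$L{\left(A \right)} = \frac{1}{4}$ ($L{\left(A \right)} = 1 \frac{1}{2^{2}} = 1 \cdot \frac{1}{4} = \frac{1}{4}$)
$R{\left(r \right)} = 1$
$\left(L{\left(-2 \right)} - 11\right) \left(23 - 10\right) 22 R{\left(-5 \right)} = \left(\frac{1}{4} - 11\right) \left(23 - 10\right) 22 \cdot 1 = \left(- \frac{43}{4}\right) 13 \cdot 22 \cdot 1 = \left(- \frac{559}{4}\right) 22 \cdot 1 = \left(- \frac{6149}{2}\right) 1 = - \frac{6149}{2}$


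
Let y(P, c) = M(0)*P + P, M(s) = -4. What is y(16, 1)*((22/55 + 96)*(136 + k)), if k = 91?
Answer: -5251872/5 ≈ -1.0504e+6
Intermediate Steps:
y(P, c) = -3*P (y(P, c) = -4*P + P = -3*P)
y(16, 1)*((22/55 + 96)*(136 + k)) = (-3*16)*((22/55 + 96)*(136 + 91)) = -48*(22*(1/55) + 96)*227 = -48*(2/5 + 96)*227 = -23136*227/5 = -48*109414/5 = -5251872/5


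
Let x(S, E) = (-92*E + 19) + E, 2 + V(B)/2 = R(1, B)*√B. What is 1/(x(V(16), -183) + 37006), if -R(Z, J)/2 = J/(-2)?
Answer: 1/53678 ≈ 1.8630e-5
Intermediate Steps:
R(Z, J) = J (R(Z, J) = -2*J/(-2) = -2*J*(-1)/2 = -(-1)*J = J)
V(B) = -4 + 2*B^(3/2) (V(B) = -4 + 2*(B*√B) = -4 + 2*B^(3/2))
x(S, E) = 19 - 91*E (x(S, E) = (19 - 92*E) + E = 19 - 91*E)
1/(x(V(16), -183) + 37006) = 1/((19 - 91*(-183)) + 37006) = 1/((19 + 16653) + 37006) = 1/(16672 + 37006) = 1/53678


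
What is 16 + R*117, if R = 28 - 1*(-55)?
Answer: 9727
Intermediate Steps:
R = 83 (R = 28 + 55 = 83)
16 + R*117 = 16 + 83*117 = 16 + 9711 = 9727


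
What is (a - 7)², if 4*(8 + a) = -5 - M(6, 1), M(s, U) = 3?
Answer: 289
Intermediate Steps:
a = -10 (a = -8 + (-5 - 1*3)/4 = -8 + (-5 - 3)/4 = -8 + (¼)*(-8) = -8 - 2 = -10)
(a - 7)² = (-10 - 7)² = (-17)² = 289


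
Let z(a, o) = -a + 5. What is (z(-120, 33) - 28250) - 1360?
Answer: -29485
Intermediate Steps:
z(a, o) = 5 - a
(z(-120, 33) - 28250) - 1360 = ((5 - 1*(-120)) - 28250) - 1360 = ((5 + 120) - 28250) - 1360 = (125 - 28250) - 1360 = -28125 - 1360 = -29485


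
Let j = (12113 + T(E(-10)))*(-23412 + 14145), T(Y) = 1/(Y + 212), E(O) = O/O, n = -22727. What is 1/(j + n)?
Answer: -71/7971449847 ≈ -8.9068e-9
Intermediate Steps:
E(O) = 1
T(Y) = 1/(212 + Y)
j = -7969836230/71 (j = (12113 + 1/(212 + 1))*(-23412 + 14145) = (12113 + 1/213)*(-9267) = (2580070/213)*(-9267) = -7969836230/71 ≈ -1.1225e+8)
1/(j + n) = 1/(-7969836230/71 - 22727) = 1/(-7971449847/71) = -71/7971449847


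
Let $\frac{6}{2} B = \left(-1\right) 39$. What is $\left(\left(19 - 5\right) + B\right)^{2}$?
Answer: $1$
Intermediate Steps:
$B = -13$ ($B = \frac{\left(-1\right) 39}{3} = \frac{1}{3} \left(-39\right) = -13$)
$\left(\left(19 - 5\right) + B\right)^{2} = \left(\left(19 - 5\right) - 13\right)^{2} = \left(14 - 13\right)^{2} = 1^{2} = 1$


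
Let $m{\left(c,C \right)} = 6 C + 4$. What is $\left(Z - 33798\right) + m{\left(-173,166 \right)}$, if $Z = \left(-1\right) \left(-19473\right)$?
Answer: $-13325$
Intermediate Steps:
$m{\left(c,C \right)} = 4 + 6 C$
$Z = 19473$
$\left(Z - 33798\right) + m{\left(-173,166 \right)} = \left(19473 - 33798\right) + \left(4 + 6 \cdot 166\right) = -14325 + \left(4 + 996\right) = -14325 + 1000 = -13325$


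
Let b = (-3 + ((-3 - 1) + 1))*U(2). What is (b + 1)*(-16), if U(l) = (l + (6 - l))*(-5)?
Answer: -2896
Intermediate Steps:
U(l) = -30 (U(l) = 6*(-5) = -30)
b = 180 (b = (-3 + ((-3 - 1) + 1))*(-30) = (-3 + (-4 + 1))*(-30) = (-3 - 3)*(-30) = -6*(-30) = 180)
(b + 1)*(-16) = (180 + 1)*(-16) = 181*(-16) = -2896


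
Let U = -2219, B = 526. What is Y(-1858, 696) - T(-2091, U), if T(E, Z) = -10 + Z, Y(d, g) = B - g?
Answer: 2059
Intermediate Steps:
Y(d, g) = 526 - g
Y(-1858, 696) - T(-2091, U) = (526 - 1*696) - (-10 - 2219) = (526 - 696) - 1*(-2229) = -170 + 2229 = 2059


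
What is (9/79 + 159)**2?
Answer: 158004900/6241 ≈ 25317.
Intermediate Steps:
(9/79 + 159)**2 = (12570/79)**2 = 158004900/6241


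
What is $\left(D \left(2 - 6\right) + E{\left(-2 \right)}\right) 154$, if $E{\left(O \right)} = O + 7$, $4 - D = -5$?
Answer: $-4774$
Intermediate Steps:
$D = 9$ ($D = 4 - -5 = 4 + 5 = 9$)
$E{\left(O \right)} = 7 + O$
$\left(D \left(2 - 6\right) + E{\left(-2 \right)}\right) 154 = \left(9 \left(2 - 6\right) + \left(7 - 2\right)\right) 154 = \left(9 \left(-4\right) + 5\right) 154 = \left(-36 + 5\right) 154 = \left(-31\right) 154 = -4774$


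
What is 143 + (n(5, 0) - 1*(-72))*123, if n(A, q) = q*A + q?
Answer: 8999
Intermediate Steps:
n(A, q) = q + A*q (n(A, q) = A*q + q = q + A*q)
143 + (n(5, 0) - 1*(-72))*123 = 143 + (0*(1 + 5) - 1*(-72))*123 = 143 + (0*6 + 72)*123 = 143 + (0 + 72)*123 = 143 + 72*123 = 143 + 8856 = 8999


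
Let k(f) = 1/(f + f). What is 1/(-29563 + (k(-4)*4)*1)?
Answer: -2/59127 ≈ -3.3826e-5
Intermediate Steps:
k(f) = 1/(2*f)
1/(-29563 + (k(-4)*4)*1) = 1/(-29563 + (((½)/(-4))*4)*1) = 1/(-29563 + (((½)*(-¼))*4)*1) = 1/(-29563 - ⅛*4*1) = 1/(-29563 - ½*1) = 1/(-29563 - ½) = 1/(-59127/2) = -2/59127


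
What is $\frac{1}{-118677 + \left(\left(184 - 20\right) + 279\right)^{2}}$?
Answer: $\frac{1}{77572} \approx 1.2891 \cdot 10^{-5}$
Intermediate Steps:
$\frac{1}{-118677 + \left(\left(184 - 20\right) + 279\right)^{2}} = \frac{1}{-118677 + \left(164 + 279\right)^{2}} = \frac{1}{-118677 + 443^{2}} = \frac{1}{-118677 + 196249} = \frac{1}{77572}$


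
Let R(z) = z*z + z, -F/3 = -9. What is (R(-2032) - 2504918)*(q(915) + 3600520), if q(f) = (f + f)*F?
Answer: 5920456554820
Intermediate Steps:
F = 27 (F = -3*(-9) = 27)
R(z) = z + z² (R(z) = z² + z = z + z²)
q(f) = 54*f (q(f) = (f + f)*27 = (2*f)*27 = 54*f)
(R(-2032) - 2504918)*(q(915) + 3600520) = (-2032*(1 - 2032) - 2504918)*(54*915 + 3600520) = (-2032*(-2031) - 2504918)*(49410 + 3600520) = (4126992 - 2504918)*3649930 = 1622074*3649930 = 5920456554820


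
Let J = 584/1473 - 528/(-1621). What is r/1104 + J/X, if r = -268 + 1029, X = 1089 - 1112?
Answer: 578097743/878685744 ≈ 0.65791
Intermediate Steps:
J = 1724408/2387733 (J = 584*(1/1473) - 528*(-1/1621) = 584/1473 + 528/1621 = 1724408/2387733 ≈ 0.72219)
X = -23
r = 761
r/1104 + J/X = 761/1104 + (1724408/2387733)/(-23) = 761*(1/1104) + (1724408/2387733)*(-1/23) = 761/1104 - 1724408/54917859 = 578097743/878685744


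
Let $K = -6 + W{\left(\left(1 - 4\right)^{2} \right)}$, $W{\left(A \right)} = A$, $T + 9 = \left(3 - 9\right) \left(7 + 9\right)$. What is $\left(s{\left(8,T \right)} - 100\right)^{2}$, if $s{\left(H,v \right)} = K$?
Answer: $9409$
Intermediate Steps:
$T = -105$ ($T = -9 + \left(3 - 9\right) \left(7 + 9\right) = -9 - 96 = -105$)
$K = 3$ ($K = -6 + \left(1 - 4\right)^{2} = -6 + \left(-3\right)^{2} = -6 + 9 = 3$)
$s{\left(H,v \right)} = 3$
$\left(s{\left(8,T \right)} - 100\right)^{2} = \left(3 - 100\right)^{2} = \left(-97\right)^{2} = 9409$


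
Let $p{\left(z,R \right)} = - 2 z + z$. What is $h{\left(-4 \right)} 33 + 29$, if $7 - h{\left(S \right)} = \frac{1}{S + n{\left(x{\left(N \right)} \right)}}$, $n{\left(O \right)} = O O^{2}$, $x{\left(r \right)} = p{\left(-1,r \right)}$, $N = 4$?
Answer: $271$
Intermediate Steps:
$p{\left(z,R \right)} = - z$
$x{\left(r \right)} = 1$ ($x{\left(r \right)} = \left(-1\right) \left(-1\right) = 1$)
$n{\left(O \right)} = O^{3}$
$h{\left(S \right)} = 7 - \frac{1}{1 + S}$ ($h{\left(S \right)} = 7 - \frac{1}{S + 1^{3}} = 7 - \frac{1}{S + 1} = 7 - \frac{1}{1 + S}$)
$h{\left(-4 \right)} 33 + 29 = \frac{6 + 7 \left(-4\right)}{1 - 4} \cdot 33 + 29 = \frac{6 - 28}{-3} \cdot 33 + 29 = \left(- \frac{1}{3}\right) \left(-22\right) 33 + 29 = \frac{22}{3} \cdot 33 + 29 = 242 + 29 = 271$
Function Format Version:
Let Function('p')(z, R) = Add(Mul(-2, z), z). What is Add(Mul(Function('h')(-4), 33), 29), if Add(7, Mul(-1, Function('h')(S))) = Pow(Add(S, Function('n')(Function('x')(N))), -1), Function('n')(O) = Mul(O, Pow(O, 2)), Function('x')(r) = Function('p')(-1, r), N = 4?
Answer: 271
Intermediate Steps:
Function('p')(z, R) = Mul(-1, z)
Function('x')(r) = 1 (Function('x')(r) = Mul(-1, -1) = 1)
Function('n')(O) = Pow(O, 3)
Function('h')(S) = Add(7, Mul(-1, Pow(Add(1, S), -1))) (Function('h')(S) = Add(7, Mul(-1, Pow(Add(S, Pow(1, 3)), -1))) = Add(7, Mul(-1, Pow(Add(S, 1), -1))) = Add(7, Mul(-1, Pow(Add(1, S), -1))))
Add(Mul(Function('h')(-4), 33), 29) = Add(Mul(Mul(Pow(Add(1, -4), -1), Add(6, Mul(7, -4))), 33), 29) = Add(Mul(Mul(Pow(-3, -1), Add(6, -28)), 33), 29) = Add(Mul(Mul(Rational(-1, 3), -22), 33), 29) = Add(Mul(Rational(22, 3), 33), 29) = Add(242, 29) = 271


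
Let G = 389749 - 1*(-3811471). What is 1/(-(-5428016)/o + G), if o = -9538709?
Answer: 9538709/40074209596964 ≈ 2.3803e-7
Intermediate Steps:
G = 4201220 (G = 389749 + 3811471 = 4201220)
1/(-(-5428016)/o + G) = 1/(-(-5428016)/(-9538709) + 4201220) = 1/(-(-5428016)*(-1)/9538709 + 4201220) = 1/(-1*5428016/9538709 + 4201220) = 1/(-5428016/9538709 + 4201220) = 1/(40074209596964/9538709) = 9538709/40074209596964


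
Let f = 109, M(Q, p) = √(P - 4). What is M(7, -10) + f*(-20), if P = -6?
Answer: -2180 + I*√10 ≈ -2180.0 + 3.1623*I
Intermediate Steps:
M(Q, p) = I*√10 (M(Q, p) = √(-6 - 4) = √(-10) = I*√10)
M(7, -10) + f*(-20) = I*√10 + 109*(-20) = I*√10 - 2180 = -2180 + I*√10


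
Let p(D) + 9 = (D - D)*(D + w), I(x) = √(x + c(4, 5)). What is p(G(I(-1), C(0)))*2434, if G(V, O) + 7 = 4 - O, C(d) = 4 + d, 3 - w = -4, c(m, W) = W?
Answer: -21906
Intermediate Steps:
w = 7 (w = 3 - 1*(-4) = 3 + 4 = 7)
I(x) = √(5 + x) (I(x) = √(x + 5) = √(5 + x))
G(V, O) = -3 - O (G(V, O) = -7 + (4 - O) = -3 - O)
p(D) = -9 (p(D) = -9 + (D - D)*(D + 7) = -9 + 0*(7 + D) = -9 + 0 = -9)
p(G(I(-1), C(0)))*2434 = -9*2434 = -21906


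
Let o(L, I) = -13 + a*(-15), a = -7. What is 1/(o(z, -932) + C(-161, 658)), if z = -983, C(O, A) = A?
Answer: 1/750 ≈ 0.0013333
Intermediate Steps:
o(L, I) = 92 (o(L, I) = -13 - 7*(-15) = -13 + 105 = 92)
1/(o(z, -932) + C(-161, 658)) = 1/(92 + 658) = 1/750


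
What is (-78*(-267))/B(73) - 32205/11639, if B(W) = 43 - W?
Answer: -358938/515 ≈ -696.97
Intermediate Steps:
(-78*(-267))/B(73) - 32205/11639 = (-78*(-267))/(43 - 1*73) - 32205/11639 = 20826/(43 - 73) - 32205*1/11639 = 20826/(-30) - 285/103 = 20826*(-1/30) - 285/103 = -3471/5 - 285/103 = -358938/515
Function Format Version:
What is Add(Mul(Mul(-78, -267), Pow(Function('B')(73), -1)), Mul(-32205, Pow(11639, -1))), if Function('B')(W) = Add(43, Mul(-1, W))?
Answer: Rational(-358938, 515) ≈ -696.97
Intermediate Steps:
Add(Mul(Mul(-78, -267), Pow(Function('B')(73), -1)), Mul(-32205, Pow(11639, -1))) = Add(Mul(Mul(-78, -267), Pow(Add(43, Mul(-1, 73)), -1)), Mul(-32205, Pow(11639, -1))) = Add(Mul(20826, Pow(Add(43, -73), -1)), Mul(-32205, Rational(1, 11639))) = Add(Mul(20826, Pow(-30, -1)), Rational(-285, 103)) = Add(Mul(20826, Rational(-1, 30)), Rational(-285, 103)) = Add(Rational(-3471, 5), Rational(-285, 103)) = Rational(-358938, 515)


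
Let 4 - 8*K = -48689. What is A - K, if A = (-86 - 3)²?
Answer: 14675/8 ≈ 1834.4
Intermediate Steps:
K = 48693/8 (K = ½ - ⅛*(-48689) = ½ + 48689/8 = 48693/8 ≈ 6086.6)
A = 7921 (A = (-89)² = 7921)
A - K = 7921 - 1*48693/8 = 7921 - 48693/8 = 14675/8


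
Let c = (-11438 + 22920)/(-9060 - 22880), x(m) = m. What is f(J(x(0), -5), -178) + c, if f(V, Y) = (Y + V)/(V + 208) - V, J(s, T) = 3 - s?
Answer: -14115111/3369670 ≈ -4.1889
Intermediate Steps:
c = -5741/15970 (c = 11482/(-31940) = 11482*(-1/31940) = -5741/15970 ≈ -0.35949)
f(V, Y) = -V + (V + Y)/(208 + V) (f(V, Y) = (V + Y)/(208 + V) - V = -V + (V + Y)/(208 + V))
f(J(x(0), -5), -178) + c = (-178 - (3 - 1*0)**2 - 207*(3 - 1*0))/(208 + (3 - 1*0)) - 5741/15970 = (-178 - (3 + 0)**2 - 207*(3 + 0))/(208 + (3 + 0)) - 5741/15970 = (-178 - 1*3**2 - 207*3)/(208 + 3) - 5741/15970 = (-178 - 1*9 - 621)/211 - 5741/15970 = (-178 - 9 - 621)/211 - 5741/15970 = (1/211)*(-808) - 5741/15970 = -808/211 - 5741/15970 = -14115111/3369670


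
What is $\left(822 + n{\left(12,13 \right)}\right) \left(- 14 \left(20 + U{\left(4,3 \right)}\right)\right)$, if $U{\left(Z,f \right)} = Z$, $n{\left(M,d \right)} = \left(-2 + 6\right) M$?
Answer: $-292320$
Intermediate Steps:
$n{\left(M,d \right)} = 4 M$
$\left(822 + n{\left(12,13 \right)}\right) \left(- 14 \left(20 + U{\left(4,3 \right)}\right)\right) = \left(822 + 4 \cdot 12\right) \left(- 14 \left(20 + 4\right)\right) = \left(822 + 48\right) \left(\left(-14\right) 24\right) = 870 \left(-336\right) = -292320$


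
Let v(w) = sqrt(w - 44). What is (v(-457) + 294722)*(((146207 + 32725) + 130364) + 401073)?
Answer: 209361372418 + 710369*I*sqrt(501) ≈ 2.0936e+11 + 1.59e+7*I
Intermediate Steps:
v(w) = sqrt(-44 + w)
(v(-457) + 294722)*(((146207 + 32725) + 130364) + 401073) = (sqrt(-44 - 457) + 294722)*(((146207 + 32725) + 130364) + 401073) = (sqrt(-501) + 294722)*((178932 + 130364) + 401073) = (I*sqrt(501) + 294722)*(309296 + 401073) = (294722 + I*sqrt(501))*710369 = 209361372418 + 710369*I*sqrt(501)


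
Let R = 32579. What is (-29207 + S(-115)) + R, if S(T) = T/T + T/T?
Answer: 3374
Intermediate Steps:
S(T) = 2 (S(T) = 1 + 1 = 2)
(-29207 + S(-115)) + R = (-29207 + 2) + 32579 = -29205 + 32579 = 3374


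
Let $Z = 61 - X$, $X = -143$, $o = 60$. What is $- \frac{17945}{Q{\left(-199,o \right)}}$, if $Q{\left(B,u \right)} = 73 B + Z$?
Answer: $\frac{17945}{14323} \approx 1.2529$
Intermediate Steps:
$Z = 204$ ($Z = 61 - -143 = 61 + 143 = 204$)
$Q{\left(B,u \right)} = 204 + 73 B$ ($Q{\left(B,u \right)} = 73 B + 204 = 204 + 73 B$)
$- \frac{17945}{Q{\left(-199,o \right)}} = - \frac{17945}{204 + 73 \left(-199\right)} = - \frac{17945}{204 - 14527} = - \frac{17945}{-14323} = \left(-17945\right) \left(- \frac{1}{14323}\right) = \frac{17945}{14323}$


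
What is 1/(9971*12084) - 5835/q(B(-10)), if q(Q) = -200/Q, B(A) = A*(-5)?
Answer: 87882075743/60244782 ≈ 1458.8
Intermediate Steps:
B(A) = -5*A
1/(9971*12084) - 5835/q(B(-10)) = 1/(9971*12084) - 5835/((-200/((-5*(-10))))) = (1/9971)*(1/12084) - 5835/((-200/50)) = 1/120489564 - 5835/((-200*1/50)) = 1/120489564 - 5835/(-4) = 1/120489564 - 5835*(-¼) = 1/120489564 + 5835/4 = 87882075743/60244782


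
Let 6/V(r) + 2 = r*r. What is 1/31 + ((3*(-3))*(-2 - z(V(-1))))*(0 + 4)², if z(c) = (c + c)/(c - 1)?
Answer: 116071/217 ≈ 534.89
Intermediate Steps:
V(r) = 6/(-2 + r²) (V(r) = 6/(-2 + r*r) = 6/(-2 + r²))
z(c) = 2*c/(-1 + c) (z(c) = (2*c)/(-1 + c) = 2*c/(-1 + c))
1/31 + ((3*(-3))*(-2 - z(V(-1))))*(0 + 4)² = 1/31 + ((3*(-3))*(-2 - 2*6/(-2 + (-1)²)/(-1 + 6/(-2 + (-1)²))))*(0 + 4)² = 1/31 - 9*(-2 - 2*6/(-2 + 1)/(-1 + 6/(-2 + 1)))*4² = 1/31 - 9*(-2 - 2*6/(-1)/(-1 + 6/(-1)))*16 = 1/31 - 9*(-2 - 2*6*(-1)/(-1 + 6*(-1)))*16 = 1/31 - 9*(-2 - 2*(-6)/(-1 - 6))*16 = 1/31 - 9*(-2 - 2*(-6)/(-7))*16 = 1/31 - 9*(-2 - 2*(-6)*(-1)/7)*16 = 1/31 - 9*(-2 - 1*12/7)*16 = 1/31 - 9*(-2 - 12/7)*16 = 1/31 - 9*(-26/7)*16 = 1/31 + (234/7)*16 = 1/31 + 3744/7 = 116071/217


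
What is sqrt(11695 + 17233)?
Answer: 16*sqrt(113) ≈ 170.08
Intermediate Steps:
sqrt(11695 + 17233) = sqrt(28928) = 16*sqrt(113)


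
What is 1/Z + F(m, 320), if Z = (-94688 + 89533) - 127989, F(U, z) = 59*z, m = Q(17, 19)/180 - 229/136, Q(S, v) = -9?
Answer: 2513758719/133144 ≈ 18880.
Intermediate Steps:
m = -1179/680 (m = -9/180 - 229/136 = -9*1/180 - 229*1/136 = -1/20 - 229/136 = -1179/680 ≈ -1.7338)
Z = -133144 (Z = -5155 - 127989 = -133144)
1/Z + F(m, 320) = 1/(-133144) + 59*320 = -1/133144 + 18880 = 2513758719/133144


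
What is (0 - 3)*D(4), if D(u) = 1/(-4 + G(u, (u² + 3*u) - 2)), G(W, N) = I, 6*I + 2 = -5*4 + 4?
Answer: 3/7 ≈ 0.42857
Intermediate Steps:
I = -3 (I = -⅓ + (-5*4 + 4)/6 = -⅓ + (-20 + 4)/6 = -⅓ + (⅙)*(-16) = -⅓ - 8/3 = -3)
G(W, N) = -3
D(u) = -⅐ (D(u) = 1/(-4 - 3) = 1/(-7) = -⅐)
(0 - 3)*D(4) = (0 - 3)*(-⅐) = -3*(-⅐) = 3/7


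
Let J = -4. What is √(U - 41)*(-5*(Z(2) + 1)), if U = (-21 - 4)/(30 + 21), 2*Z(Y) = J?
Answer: 230*I*√51/51 ≈ 32.206*I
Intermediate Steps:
Z(Y) = -2 (Z(Y) = (½)*(-4) = -2)
U = -25/51 ≈ -0.49020
√(U - 41)*(-5*(Z(2) + 1)) = √(-25/51 - 41)*(-5*(-2 + 1)) = √(-2116/51)*(-5*(-1)) = (46*I*√51/51)*5 = 230*I*√51/51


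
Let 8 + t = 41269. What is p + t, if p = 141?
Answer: 41402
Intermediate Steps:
t = 41261 (t = -8 + 41269 = 41261)
p + t = 141 + 41261 = 41402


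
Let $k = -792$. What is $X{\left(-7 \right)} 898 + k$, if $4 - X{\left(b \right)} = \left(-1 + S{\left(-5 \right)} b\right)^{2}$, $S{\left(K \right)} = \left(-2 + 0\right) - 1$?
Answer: $-356400$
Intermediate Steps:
$S{\left(K \right)} = -3$ ($S{\left(K \right)} = -2 - 1 = -3$)
$X{\left(b \right)} = 4 - \left(-1 - 3 b\right)^{2}$
$X{\left(-7 \right)} 898 + k = \left(4 - \left(1 + 3 \left(-7\right)\right)^{2}\right) 898 - 792 = \left(4 - \left(1 - 21\right)^{2}\right) 898 - 792 = \left(4 - \left(-20\right)^{2}\right) 898 - 792 = \left(4 - 400\right) 898 - 792 = \left(-396\right) 898 - 792 = -355608 - 792 = -356400$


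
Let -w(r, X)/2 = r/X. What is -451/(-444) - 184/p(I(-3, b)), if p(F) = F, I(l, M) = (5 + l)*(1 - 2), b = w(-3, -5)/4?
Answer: 41299/444 ≈ 93.016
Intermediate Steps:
w(r, X) = -2*r/X
b = -3/10 (b = -2*(-3)/(-5)/4 = -2*(-3)*(-⅕)*(¼) = -6/5*¼ = -3/10 ≈ -0.30000)
I(l, M) = -5 - l (I(l, M) = (5 + l)*(-1) = -5 - l)
-451/(-444) - 184/p(I(-3, b)) = -451/(-444) - 184/(-5 - 1*(-3)) = -451*(-1/444) - 184/(-5 + 3) = 451/444 - 184/(-2) = 451/444 - 184*(-½) = 451/444 + 92 = 41299/444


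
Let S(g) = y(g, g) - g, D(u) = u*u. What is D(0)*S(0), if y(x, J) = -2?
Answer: 0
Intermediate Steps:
D(u) = u²
S(g) = -2 - g
D(0)*S(0) = 0²*(-2 - 1*0) = 0*(-2 + 0) = 0*(-2) = 0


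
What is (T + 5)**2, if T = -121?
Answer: 13456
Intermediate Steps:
(T + 5)**2 = (-121 + 5)**2 = (-116)**2 = 13456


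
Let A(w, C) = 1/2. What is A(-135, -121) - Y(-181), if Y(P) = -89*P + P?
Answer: -31855/2 ≈ -15928.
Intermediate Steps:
A(w, C) = ½
Y(P) = -88*P
A(-135, -121) - Y(-181) = ½ - (-88)*(-181) = ½ - 1*15928 = ½ - 15928 = -31855/2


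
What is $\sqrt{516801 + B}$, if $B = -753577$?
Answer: $2 i \sqrt{59194} \approx 486.6 i$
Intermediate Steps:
$\sqrt{516801 + B} = \sqrt{516801 - 753577} = \sqrt{-236776} = 2 i \sqrt{59194}$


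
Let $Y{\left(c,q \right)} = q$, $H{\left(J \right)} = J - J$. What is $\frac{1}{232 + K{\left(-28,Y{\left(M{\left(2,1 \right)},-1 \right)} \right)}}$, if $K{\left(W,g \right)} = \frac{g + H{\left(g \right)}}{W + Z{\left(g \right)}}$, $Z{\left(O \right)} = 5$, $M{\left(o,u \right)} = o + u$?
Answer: $\frac{23}{5337} \approx 0.0043095$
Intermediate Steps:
$H{\left(J \right)} = 0$
$K{\left(W,g \right)} = \frac{g}{5 + W}$ ($K{\left(W,g \right)} = \frac{g + 0}{W + 5} = \frac{g}{5 + W}$)
$\frac{1}{232 + K{\left(-28,Y{\left(M{\left(2,1 \right)},-1 \right)} \right)}} = \frac{1}{232 - \frac{1}{5 - 28}} = \frac{1}{232 - \frac{1}{-23}} = \frac{1}{232 - - \frac{1}{23}} = \frac{1}{232 + \frac{1}{23}} = \frac{1}{\frac{5337}{23}} = \frac{23}{5337}$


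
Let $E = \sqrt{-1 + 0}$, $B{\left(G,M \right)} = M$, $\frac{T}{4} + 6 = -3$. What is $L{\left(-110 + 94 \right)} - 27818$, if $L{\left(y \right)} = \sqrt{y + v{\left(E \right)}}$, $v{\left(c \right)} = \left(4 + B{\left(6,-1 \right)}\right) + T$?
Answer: $-27818 + 7 i \approx -27818.0 + 7.0 i$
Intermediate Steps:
$T = -36$ ($T = -24 + 4 \left(-3\right) = -24 - 12 = -36$)
$E = i$ ($E = \sqrt{-1} = i \approx 1.0 i$)
$v{\left(c \right)} = -33$ ($v{\left(c \right)} = \left(4 - 1\right) - 36 = 3 - 36 = -33$)
$L{\left(y \right)} = \sqrt{-33 + y}$ ($L{\left(y \right)} = \sqrt{y - 33} = \sqrt{-33 + y}$)
$L{\left(-110 + 94 \right)} - 27818 = \sqrt{-33 + \left(-110 + 94\right)} - 27818 = \sqrt{-33 - 16} - 27818 = \sqrt{-49} - 27818 = 7 i - 27818 = -27818 + 7 i$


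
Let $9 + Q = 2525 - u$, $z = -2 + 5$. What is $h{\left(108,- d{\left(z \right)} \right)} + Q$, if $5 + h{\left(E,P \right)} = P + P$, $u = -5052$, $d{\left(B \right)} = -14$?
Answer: $7591$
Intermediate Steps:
$z = 3$
$Q = 7568$ ($Q = -9 + \left(2525 - -5052\right) = -9 + \left(2525 + 5052\right) = -9 + 7577 = 7568$)
$h{\left(E,P \right)} = -5 + 2 P$ ($h{\left(E,P \right)} = -5 + \left(P + P\right) = -5 + 2 P$)
$h{\left(108,- d{\left(z \right)} \right)} + Q = \left(-5 + 2 \left(\left(-1\right) \left(-14\right)\right)\right) + 7568 = \left(-5 + 2 \cdot 14\right) + 7568 = \left(-5 + 28\right) + 7568 = 23 + 7568 = 7591$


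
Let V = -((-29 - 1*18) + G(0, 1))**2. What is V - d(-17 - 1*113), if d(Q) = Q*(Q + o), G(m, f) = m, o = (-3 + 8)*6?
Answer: -15209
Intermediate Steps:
o = 30 (o = 5*6 = 30)
d(Q) = Q*(30 + Q) (d(Q) = Q*(Q + 30) = Q*(30 + Q))
V = -2209 (V = -((-29 - 1*18) + 0)**2 = -((-29 - 18) + 0)**2 = -(-47 + 0)**2 = -1*(-47)**2 = -1*2209 = -2209)
V - d(-17 - 1*113) = -2209 - (-17 - 1*113)*(30 + (-17 - 1*113)) = -2209 - (-17 - 113)*(30 + (-17 - 113)) = -2209 - (-130)*(30 - 130) = -2209 - (-130)*(-100) = -2209 - 1*13000 = -2209 - 13000 = -15209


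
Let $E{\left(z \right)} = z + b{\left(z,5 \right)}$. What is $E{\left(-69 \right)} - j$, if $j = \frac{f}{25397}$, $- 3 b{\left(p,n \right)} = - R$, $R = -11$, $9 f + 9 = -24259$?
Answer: $- \frac{16585370}{228573} \approx -72.561$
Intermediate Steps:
$f = - \frac{24268}{9}$ ($f = -1 + \frac{1}{9} \left(-24259\right) = -1 - \frac{24259}{9} = - \frac{24268}{9} \approx -2696.4$)
$b{\left(p,n \right)} = - \frac{11}{3}$ ($b{\left(p,n \right)} = - \frac{\left(-1\right) \left(-11\right)}{3} = \left(- \frac{1}{3}\right) 11 = - \frac{11}{3}$)
$E{\left(z \right)} = - \frac{11}{3} + z$ ($E{\left(z \right)} = z - \frac{11}{3} = - \frac{11}{3} + z$)
$j = - \frac{24268}{228573}$ ($j = - \frac{24268}{9 \cdot 25397} = \left(- \frac{24268}{9}\right) \frac{1}{25397} = - \frac{24268}{228573} \approx -0.10617$)
$E{\left(-69 \right)} - j = \left(- \frac{11}{3} - 69\right) - - \frac{24268}{228573} = - \frac{218}{3} + \frac{24268}{228573} = - \frac{16585370}{228573}$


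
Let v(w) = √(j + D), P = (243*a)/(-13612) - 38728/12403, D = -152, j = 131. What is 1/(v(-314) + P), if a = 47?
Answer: -112916670746617564/1045892824420142017 - 28503445991892496*I*√21/1045892824420142017 ≈ -0.10796 - 0.12489*I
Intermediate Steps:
P = -668820199/168829636 (P = (243*47)/(-13612) - 38728/12403 = 11421*(-1/13612) - 38728*1/12403 = -11421/13612 - 38728/12403 = -668820199/168829636 ≈ -3.9615)
v(w) = I*√21 (v(w) = √(131 - 152) = √(-21) = I*√21)
1/(v(-314) + P) = 1/(I*√21 - 668820199/168829636) = 1/(-668820199/168829636 + I*√21)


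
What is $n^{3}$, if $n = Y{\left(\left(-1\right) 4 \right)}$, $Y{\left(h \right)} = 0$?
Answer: $0$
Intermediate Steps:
$n = 0$
$n^{3} = 0^{3} = 0$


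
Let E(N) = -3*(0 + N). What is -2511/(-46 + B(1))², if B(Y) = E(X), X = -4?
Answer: -2511/1156 ≈ -2.1721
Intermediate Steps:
E(N) = -3*N
B(Y) = 12 (B(Y) = -3*(-4) = 12)
-2511/(-46 + B(1))² = -2511/(-46 + 12)² = -2511/((-34)²) = -2511/1156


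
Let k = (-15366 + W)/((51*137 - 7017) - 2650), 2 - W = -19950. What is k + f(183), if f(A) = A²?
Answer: 44872967/1340 ≈ 33487.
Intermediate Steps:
W = 19952 (W = 2 - 1*(-19950) = 2 + 19950 = 19952)
k = -2293/1340 (k = (-15366 + 19952)/((51*137 - 7017) - 2650) = 4586/((6987 - 7017) - 2650) = 4586/(-30 - 2650) = 4586/(-2680) = 4586*(-1/2680) = -2293/1340 ≈ -1.7112)
k + f(183) = -2293/1340 + 183² = -2293/1340 + 33489 = 44872967/1340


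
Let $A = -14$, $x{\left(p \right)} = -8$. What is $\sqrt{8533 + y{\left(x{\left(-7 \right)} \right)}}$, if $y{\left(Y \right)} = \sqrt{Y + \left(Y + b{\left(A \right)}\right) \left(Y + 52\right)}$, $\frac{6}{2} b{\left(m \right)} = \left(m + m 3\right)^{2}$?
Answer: $\frac{\sqrt{76797 + 6 \sqrt{102678}}}{3} \approx 93.523$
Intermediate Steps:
$b{\left(m \right)} = \frac{16 m^{2}}{3}$ ($b{\left(m \right)} = \frac{\left(m + m 3\right)^{2}}{3} = \frac{\left(m + 3 m\right)^{2}}{3} = \frac{\left(4 m\right)^{2}}{3} = \frac{16 m^{2}}{3}$)
$y{\left(Y \right)} = \sqrt{Y + \left(52 + Y\right) \left(\frac{3136}{3} + Y\right)}$ ($y{\left(Y \right)} = \sqrt{Y + \left(Y + \frac{16 \left(-14\right)^{2}}{3}\right) \left(Y + 52\right)} = \sqrt{Y + \left(Y + \frac{16}{3} \cdot 196\right) \left(52 + Y\right)} = \sqrt{Y + \left(Y + \frac{3136}{3}\right) \left(52 + Y\right)} = \sqrt{Y + \left(\frac{3136}{3} + Y\right) \left(52 + Y\right)} = \sqrt{Y + \left(52 + Y\right) \left(\frac{3136}{3} + Y\right)}$)
$\sqrt{8533 + y{\left(x{\left(-7 \right)} \right)}} = \sqrt{8533 + \frac{\sqrt{489216 + 9 \left(-8\right)^{2} + 9885 \left(-8\right)}}{3}} = \sqrt{8533 + \frac{\sqrt{489216 + 9 \cdot 64 - 79080}}{3}} = \sqrt{8533 + \frac{\sqrt{489216 + 576 - 79080}}{3}} = \sqrt{8533 + \frac{\sqrt{410712}}{3}} = \sqrt{8533 + \frac{2 \sqrt{102678}}{3}}$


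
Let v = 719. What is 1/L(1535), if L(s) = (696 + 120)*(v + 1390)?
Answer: 1/1720944 ≈ 5.8108e-7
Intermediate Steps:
L(s) = 1720944 (L(s) = (696 + 120)*(719 + 1390) = 816*2109 = 1720944)
1/L(1535) = 1/1720944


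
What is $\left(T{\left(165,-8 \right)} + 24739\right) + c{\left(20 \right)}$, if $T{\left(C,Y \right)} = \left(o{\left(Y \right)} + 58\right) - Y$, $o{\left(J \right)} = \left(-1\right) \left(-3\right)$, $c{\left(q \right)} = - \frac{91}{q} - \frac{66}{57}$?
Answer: $\frac{9424871}{380} \approx 24802.0$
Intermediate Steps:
$c{\left(q \right)} = - \frac{22}{19} - \frac{91}{q}$ ($c{\left(q \right)} = - \frac{91}{q} - \frac{22}{19} = - \frac{22}{19} - \frac{91}{q}$)
$o{\left(J \right)} = 3$
$T{\left(C,Y \right)} = 61 - Y$ ($T{\left(C,Y \right)} = \left(3 + 58\right) - Y = 61 - Y$)
$\left(T{\left(165,-8 \right)} + 24739\right) + c{\left(20 \right)} = \left(\left(61 - -8\right) + 24739\right) - \left(\frac{22}{19} + \frac{91}{20}\right) = \left(\left(61 + 8\right) + 24739\right) - \frac{2169}{380} = \left(69 + 24739\right) - \frac{2169}{380} = 24808 - \frac{2169}{380} = \frac{9424871}{380}$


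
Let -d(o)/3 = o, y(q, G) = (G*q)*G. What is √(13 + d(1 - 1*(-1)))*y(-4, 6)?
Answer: -144*√7 ≈ -380.99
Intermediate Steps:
y(q, G) = q*G²
d(o) = -3*o
√(13 + d(1 - 1*(-1)))*y(-4, 6) = √(13 - 3*(1 - 1*(-1)))*(-4*6²) = √(13 - 3*(1 + 1))*(-4*36) = √(13 - 3*2)*(-144) = √(13 - 6)*(-144) = √7*(-144) = -144*√7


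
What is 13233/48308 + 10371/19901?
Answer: 764352201/961377508 ≈ 0.79506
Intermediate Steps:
13233/48308 + 10371/19901 = 764352201/961377508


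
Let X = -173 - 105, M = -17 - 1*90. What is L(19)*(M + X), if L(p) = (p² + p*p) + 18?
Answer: -284900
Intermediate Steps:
M = -107 (M = -17 - 90 = -107)
L(p) = 18 + 2*p² (L(p) = (p² + p²) + 18 = 2*p² + 18 = 18 + 2*p²)
X = -278
L(19)*(M + X) = (18 + 2*19²)*(-107 - 278) = (18 + 2*361)*(-385) = (18 + 722)*(-385) = 740*(-385) = -284900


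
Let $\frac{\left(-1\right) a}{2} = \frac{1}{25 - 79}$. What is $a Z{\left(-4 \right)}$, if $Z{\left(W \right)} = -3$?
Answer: $- \frac{1}{9} \approx -0.11111$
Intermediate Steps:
$a = \frac{1}{27}$ ($a = - \frac{2}{25 - 79} = - \frac{2}{-54} = \left(-2\right) \left(- \frac{1}{54}\right) = \frac{1}{27} \approx 0.037037$)
$a Z{\left(-4 \right)} = \frac{1}{27} \left(-3\right) = - \frac{1}{9}$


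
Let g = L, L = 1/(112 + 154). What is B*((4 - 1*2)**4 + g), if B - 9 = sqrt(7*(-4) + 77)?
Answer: 34056/133 ≈ 256.06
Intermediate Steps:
L = 1/266 ≈ 0.0037594
g = 1/266 ≈ 0.0037594
B = 16 (B = 9 + sqrt(7*(-4) + 77) = 9 + sqrt(-28 + 77) = 9 + sqrt(49) = 9 + 7 = 16)
B*((4 - 1*2)**4 + g) = 16*((4 - 1*2)**4 + 1/266) = 16*((4 - 2)**4 + 1/266) = 16*(2**4 + 1/266) = 16*(16 + 1/266) = 16*(4257/266) = 34056/133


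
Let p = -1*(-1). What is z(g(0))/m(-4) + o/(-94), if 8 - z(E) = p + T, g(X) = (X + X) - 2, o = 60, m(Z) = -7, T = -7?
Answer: -124/47 ≈ -2.6383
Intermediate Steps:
p = 1
g(X) = -2 + 2*X (g(X) = 2*X - 2 = -2 + 2*X)
z(E) = 14 (z(E) = 8 - (1 - 7) = 8 - 1*(-6) = 8 + 6 = 14)
z(g(0))/m(-4) + o/(-94) = 14/(-7) + 60/(-94) = 14*(-⅐) + 60*(-1/94) = -2 - 30/47 = -124/47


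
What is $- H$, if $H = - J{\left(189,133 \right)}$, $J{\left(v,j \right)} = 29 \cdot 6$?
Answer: $174$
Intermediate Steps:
$J{\left(v,j \right)} = 174$
$H = -174$ ($H = \left(-1\right) 174 = -174$)
$- H = \left(-1\right) \left(-174\right) = 174$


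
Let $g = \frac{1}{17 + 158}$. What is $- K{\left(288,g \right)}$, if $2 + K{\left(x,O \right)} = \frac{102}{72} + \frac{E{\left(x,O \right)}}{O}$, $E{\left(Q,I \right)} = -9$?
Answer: $\frac{18907}{12} \approx 1575.6$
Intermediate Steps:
$g = \frac{1}{175} \approx 0.0057143$
$K{\left(x,O \right)} = - \frac{7}{12} - \frac{9}{O}$ ($K{\left(x,O \right)} = -2 + \left(\frac{102}{72} - \frac{9}{O}\right) = -2 + \left(102 \cdot \frac{1}{72} - \frac{9}{O}\right) = -2 + \left(\frac{17}{12} - \frac{9}{O}\right) = - \frac{7}{12} - \frac{9}{O}$)
$- K{\left(288,g \right)} = - (- \frac{7}{12} - 9 \frac{1}{\frac{1}{175}}) = - (- \frac{7}{12} - 1575) = \left(-1\right) \left(- \frac{18907}{12}\right) = \frac{18907}{12}$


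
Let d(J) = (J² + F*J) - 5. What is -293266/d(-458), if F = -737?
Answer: -293266/547305 ≈ -0.53584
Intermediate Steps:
d(J) = -5 + J² - 737*J (d(J) = (J² - 737*J) - 5 = -5 + J² - 737*J)
-293266/d(-458) = -293266/(-5 + (-458)² - 737*(-458)) = -293266/(-5 + 209764 + 337546) = -293266/547305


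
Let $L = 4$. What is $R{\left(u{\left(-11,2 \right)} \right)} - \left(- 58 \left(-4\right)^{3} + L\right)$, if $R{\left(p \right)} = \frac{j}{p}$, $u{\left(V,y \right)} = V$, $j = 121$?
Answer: $-3727$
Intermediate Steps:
$R{\left(p \right)} = \frac{121}{p}$
$R{\left(u{\left(-11,2 \right)} \right)} - \left(- 58 \left(-4\right)^{3} + L\right) = \frac{121}{-11} - \left(- 58 \left(-4\right)^{3} + 4\right) = 121 \left(- \frac{1}{11}\right) - \left(\left(-58\right) \left(-64\right) + 4\right) = -11 - \left(3712 + 4\right) = -11 - 3716 = -3727$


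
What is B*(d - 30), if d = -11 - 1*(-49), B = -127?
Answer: -1016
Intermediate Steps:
d = 38 (d = -11 + 49 = 38)
B*(d - 30) = -127*(38 - 30) = -127*8 = -1016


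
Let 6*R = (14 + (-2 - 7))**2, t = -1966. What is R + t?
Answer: -11771/6 ≈ -1961.8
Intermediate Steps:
R = 25/6 (R = (14 + (-2 - 7))**2/6 = (14 - 9)**2/6 = (1/6)*5**2 = (1/6)*25 = 25/6 ≈ 4.1667)
R + t = 25/6 - 1966 = -11771/6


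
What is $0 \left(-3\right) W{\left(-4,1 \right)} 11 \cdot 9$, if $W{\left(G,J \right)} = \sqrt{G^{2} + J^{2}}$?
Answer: $0$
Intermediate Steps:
$0 \left(-3\right) W{\left(-4,1 \right)} 11 \cdot 9 = 0 \left(-3\right) \sqrt{\left(-4\right)^{2} + 1^{2}} \cdot 11 \cdot 9 = 0 \sqrt{16 + 1} \cdot 11 \cdot 9 = 0 \sqrt{17} \cdot 11 \cdot 9 = 0 \cdot 11 \cdot 9 = 0 \cdot 9 = 0$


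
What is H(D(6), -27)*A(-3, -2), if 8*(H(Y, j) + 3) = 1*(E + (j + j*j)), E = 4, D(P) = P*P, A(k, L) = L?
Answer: -341/2 ≈ -170.50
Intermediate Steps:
D(P) = P²
H(Y, j) = -5/2 + j/8 + j²/8 (H(Y, j) = -3 + (1*(4 + (j + j*j)))/8 = -3 + (1*(4 + (j + j²)))/8 = -3 + (1*(4 + j + j²))/8 = -3 + (4 + j + j²)/8 = -3 + (½ + j/8 + j²/8) = -5/2 + j/8 + j²/8)
H(D(6), -27)*A(-3, -2) = (-5/2 + (⅛)*(-27) + (⅛)*(-27)²)*(-2) = (-5/2 - 27/8 + (⅛)*729)*(-2) = (-5/2 - 27/8 + 729/8)*(-2) = (341/4)*(-2) = -341/2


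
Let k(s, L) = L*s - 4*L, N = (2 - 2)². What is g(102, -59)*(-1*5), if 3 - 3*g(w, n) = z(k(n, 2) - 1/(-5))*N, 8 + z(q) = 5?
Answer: -5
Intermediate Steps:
N = 0 (N = 0² = 0)
k(s, L) = -4*L + L*s
z(q) = -3 (z(q) = -8 + 5 = -3)
g(w, n) = 1 (g(w, n) = 1 - (-1)*0 = 1 - ⅓*0 = 1 + 0 = 1)
g(102, -59)*(-1*5) = 1*(-1*5) = 1*(-5) = -5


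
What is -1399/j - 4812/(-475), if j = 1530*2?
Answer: 2812039/290700 ≈ 9.6733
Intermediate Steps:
j = 3060
-1399/j - 4812/(-475) = -1399/3060 - 4812/(-475) = -1399*1/3060 - 4812*(-1/475) = -1399/3060 + 4812/475 = 2812039/290700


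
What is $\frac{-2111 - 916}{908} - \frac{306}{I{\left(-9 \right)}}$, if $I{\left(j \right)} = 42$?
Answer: $- \frac{67497}{6356} \approx -10.619$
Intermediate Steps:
$\frac{-2111 - 916}{908} - \frac{306}{I{\left(-9 \right)}} = \frac{-2111 - 916}{908} - \frac{306}{42} = \left(-3027\right) \frac{1}{908} - \frac{51}{7} = - \frac{3027}{908} - \frac{51}{7} = - \frac{67497}{6356}$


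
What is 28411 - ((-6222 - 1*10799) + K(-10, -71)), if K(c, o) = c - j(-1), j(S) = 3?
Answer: 45445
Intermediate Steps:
K(c, o) = -3 + c (K(c, o) = c - 1*3 = c - 3 = -3 + c)
28411 - ((-6222 - 1*10799) + K(-10, -71)) = 28411 - ((-6222 - 1*10799) + (-3 - 10)) = 28411 - ((-6222 - 10799) - 13) = 28411 - (-17021 - 13) = 28411 - 1*(-17034) = 28411 + 17034 = 45445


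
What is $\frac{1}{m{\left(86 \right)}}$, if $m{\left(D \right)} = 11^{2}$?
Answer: $\frac{1}{121} \approx 0.0082645$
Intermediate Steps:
$m{\left(D \right)} = 121$
$\frac{1}{m{\left(86 \right)}} = \frac{1}{121}$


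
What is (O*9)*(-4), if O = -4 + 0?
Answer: 144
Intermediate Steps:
O = -4
(O*9)*(-4) = -4*9*(-4) = -36*(-4) = 144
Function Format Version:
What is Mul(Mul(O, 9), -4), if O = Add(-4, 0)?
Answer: 144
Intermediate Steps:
O = -4
Mul(Mul(O, 9), -4) = Mul(Mul(-4, 9), -4) = Mul(-36, -4) = 144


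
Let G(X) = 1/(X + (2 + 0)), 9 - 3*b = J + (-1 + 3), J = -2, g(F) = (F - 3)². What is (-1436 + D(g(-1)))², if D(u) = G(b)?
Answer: 51538041/25 ≈ 2.0615e+6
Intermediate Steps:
g(F) = (-3 + F)²
b = 3 (b = 3 - (-2 + (-1 + 3))/3 = 3 - (-2 + 2)/3 = 3 - ⅓*0 = 3 + 0 = 3)
G(X) = 1/(2 + X) (G(X) = 1/(X + 2) = 1/(2 + X))
D(u) = ⅕ (D(u) = 1/(2 + 3) = 1/5 = ⅕)
(-1436 + D(g(-1)))² = (-1436 + ⅕)² = (-7179/5)² = 51538041/25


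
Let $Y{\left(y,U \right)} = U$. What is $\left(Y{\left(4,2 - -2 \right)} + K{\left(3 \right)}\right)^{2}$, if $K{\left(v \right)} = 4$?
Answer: $64$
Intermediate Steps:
$\left(Y{\left(4,2 - -2 \right)} + K{\left(3 \right)}\right)^{2} = \left(\left(2 - -2\right) + 4\right)^{2} = \left(\left(2 + 2\right) + 4\right)^{2} = \left(4 + 4\right)^{2} = 8^{2} = 64$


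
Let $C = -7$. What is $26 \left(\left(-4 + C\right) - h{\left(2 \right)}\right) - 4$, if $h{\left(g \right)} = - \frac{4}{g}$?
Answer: $-238$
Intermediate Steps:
$26 \left(\left(-4 + C\right) - h{\left(2 \right)}\right) - 4 = 26 \left(\left(-4 - 7\right) - - \frac{4}{2}\right) - 4 = 26 \left(-11 - \left(-4\right) \frac{1}{2}\right) - 4 = 26 \left(-11 - -2\right) - 4 = 26 \left(-11 + 2\right) - 4 = 26 \left(-9\right) - 4 = -234 - 4 = -238$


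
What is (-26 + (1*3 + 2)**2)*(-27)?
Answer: 27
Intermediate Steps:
(-26 + (1*3 + 2)**2)*(-27) = (-26 + (3 + 2)**2)*(-27) = (-26 + 5**2)*(-27) = (-26 + 25)*(-27) = -1*(-27) = 27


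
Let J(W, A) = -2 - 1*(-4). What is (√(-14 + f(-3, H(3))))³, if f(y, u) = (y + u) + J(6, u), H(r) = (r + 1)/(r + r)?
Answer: -43*I*√129/9 ≈ -54.265*I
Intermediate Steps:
J(W, A) = 2 (J(W, A) = -2 + 4 = 2)
H(r) = (1 + r)/(2*r) (H(r) = (1 + r)/((2*r)) = (1 + r)*(1/(2*r)) = (1 + r)/(2*r))
f(y, u) = 2 + u + y (f(y, u) = (y + u) + 2 = (u + y) + 2 = 2 + u + y)
(√(-14 + f(-3, H(3))))³ = (√(-14 + (2 + (½)*(1 + 3)/3 - 3)))³ = (√(-14 + (2 + (½)*(⅓)*4 - 3)))³ = (√(-14 + (2 + ⅔ - 3)))³ = (√(-14 - ⅓))³ = (√(-43/3))³ = (I*√129/3)³ = -43*I*√129/9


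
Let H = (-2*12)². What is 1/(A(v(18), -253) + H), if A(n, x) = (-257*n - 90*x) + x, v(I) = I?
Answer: 1/18467 ≈ 5.4151e-5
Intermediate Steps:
A(n, x) = -257*n - 89*x
H = 576 (H = (-24)² = 576)
1/(A(v(18), -253) + H) = 1/((-257*18 - 89*(-253)) + 576) = 1/((-4626 + 22517) + 576) = 1/(17891 + 576) = 1/18467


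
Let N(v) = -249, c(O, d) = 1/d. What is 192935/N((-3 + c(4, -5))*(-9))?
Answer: -192935/249 ≈ -774.84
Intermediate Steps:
192935/N((-3 + c(4, -5))*(-9)) = 192935/(-249) = 192935*(-1/249) = -192935/249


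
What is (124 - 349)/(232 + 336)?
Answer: -225/568 ≈ -0.39613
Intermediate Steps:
(124 - 349)/(232 + 336) = -225/568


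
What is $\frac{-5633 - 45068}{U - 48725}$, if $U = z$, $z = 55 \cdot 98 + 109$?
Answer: $\frac{50701}{43226} \approx 1.1729$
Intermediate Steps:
$z = 5499$ ($z = 5390 + 109 = 5499$)
$U = 5499$
$\frac{-5633 - 45068}{U - 48725} = \frac{-5633 - 45068}{5499 - 48725} = - \frac{50701}{-43226} = \left(-50701\right) \left(- \frac{1}{43226}\right) = \frac{50701}{43226}$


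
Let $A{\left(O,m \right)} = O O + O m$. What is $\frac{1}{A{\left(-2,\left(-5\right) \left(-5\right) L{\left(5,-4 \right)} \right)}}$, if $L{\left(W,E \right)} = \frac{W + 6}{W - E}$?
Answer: $- \frac{9}{514} \approx -0.01751$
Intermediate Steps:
$L{\left(W,E \right)} = \frac{6 + W}{W - E}$
$A{\left(O,m \right)} = O^{2} + O m$
$\frac{1}{A{\left(-2,\left(-5\right) \left(-5\right) L{\left(5,-4 \right)} \right)}} = \frac{1}{\left(-2\right) \left(-2 + \left(-5\right) \left(-5\right) \frac{-6 - 5}{-4 - 5}\right)} = \frac{1}{\left(-2\right) \left(-2 + 25 \frac{-6 - 5}{-4 - 5}\right)} = \frac{1}{\left(-2\right) \left(-2 + 25 \frac{1}{-9} \left(-11\right)\right)} = \frac{1}{\left(-2\right) \left(-2 + 25 \left(\left(- \frac{1}{9}\right) \left(-11\right)\right)\right)} = \frac{1}{\left(-2\right) \left(-2 + 25 \cdot \frac{11}{9}\right)} = \frac{1}{\left(-2\right) \left(-2 + \frac{275}{9}\right)} = \frac{1}{\left(-2\right) \frac{257}{9}} = \frac{1}{- \frac{514}{9}} = - \frac{9}{514}$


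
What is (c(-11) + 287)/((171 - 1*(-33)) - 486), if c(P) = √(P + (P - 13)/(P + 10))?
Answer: -287/282 - √13/282 ≈ -1.0305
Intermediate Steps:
c(P) = √(P + (-13 + P)/(10 + P))
(c(-11) + 287)/((171 - 1*(-33)) - 486) = (√((-13 - 11 - 11*(10 - 11))/(10 - 11)) + 287)/((171 - 1*(-33)) - 486) = (√((-13 - 11 - 11*(-1))/(-1)) + 287)/((171 + 33) - 486) = (√(-(-13 - 11 + 11)) + 287)/(204 - 486) = (√(-1*(-13)) + 287)/(-282) = (√13 + 287)*(-1/282) = (287 + √13)*(-1/282) = -287/282 - √13/282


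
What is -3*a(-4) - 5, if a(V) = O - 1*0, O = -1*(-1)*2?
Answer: -11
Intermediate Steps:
O = 2 (O = 1*2 = 2)
a(V) = 2 (a(V) = 2 - 1*0 = 2 + 0 = 2)
-3*a(-4) - 5 = -3*2 - 5 = -6 - 5 = -11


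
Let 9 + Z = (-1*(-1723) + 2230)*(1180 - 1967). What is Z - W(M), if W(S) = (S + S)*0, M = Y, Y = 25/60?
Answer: -3111020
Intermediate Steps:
Y = 5/12 (Y = 25*(1/60) = 5/12 ≈ 0.41667)
M = 5/12 ≈ 0.41667
Z = -3111020 (Z = -9 + (-1*(-1723) + 2230)*(1180 - 1967) = -9 + (1723 + 2230)*(-787) = -9 + 3953*(-787) = -9 - 3111011 = -3111020)
W(S) = 0 (W(S) = (2*S)*0 = 0)
Z - W(M) = -3111020 - 1*0 = -3111020 + 0 = -3111020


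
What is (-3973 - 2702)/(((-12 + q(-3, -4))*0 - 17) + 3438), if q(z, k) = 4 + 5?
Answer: -6675/3421 ≈ -1.9512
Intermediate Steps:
q(z, k) = 9
(-3973 - 2702)/(((-12 + q(-3, -4))*0 - 17) + 3438) = (-3973 - 2702)/(((-12 + 9)*0 - 17) + 3438) = -6675/((-3*0 - 17) + 3438) = -6675/((0 - 17) + 3438) = -6675/(-17 + 3438) = -6675/3421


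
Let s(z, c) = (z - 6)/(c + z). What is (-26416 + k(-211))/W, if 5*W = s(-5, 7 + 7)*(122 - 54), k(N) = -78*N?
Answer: 224055/374 ≈ 599.08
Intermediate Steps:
s(z, c) = (-6 + z)/(c + z)
W = -748/45 (W = (((-6 - 5)/((7 + 7) - 5))*(122 - 54))/5 = ((-11/(14 - 5))*68)/5 = ((-11/9)*68)/5 = (((1/9)*(-11))*68)/5 = (-11/9*68)/5 = (1/5)*(-748/9) = -748/45 ≈ -16.622)
(-26416 + k(-211))/W = (-26416 - 78*(-211))/(-748/45) = (-26416 + 16458)*(-45/748) = -9958*(-45/748) = 224055/374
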